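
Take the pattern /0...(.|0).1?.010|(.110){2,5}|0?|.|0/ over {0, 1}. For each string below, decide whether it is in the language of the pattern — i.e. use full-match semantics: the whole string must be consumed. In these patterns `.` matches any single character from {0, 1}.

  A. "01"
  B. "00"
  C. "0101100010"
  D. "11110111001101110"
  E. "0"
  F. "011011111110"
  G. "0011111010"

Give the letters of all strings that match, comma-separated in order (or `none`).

C, E, G

A → no match
B → no match
C → match
D → no match
E → match
F → no match
G → match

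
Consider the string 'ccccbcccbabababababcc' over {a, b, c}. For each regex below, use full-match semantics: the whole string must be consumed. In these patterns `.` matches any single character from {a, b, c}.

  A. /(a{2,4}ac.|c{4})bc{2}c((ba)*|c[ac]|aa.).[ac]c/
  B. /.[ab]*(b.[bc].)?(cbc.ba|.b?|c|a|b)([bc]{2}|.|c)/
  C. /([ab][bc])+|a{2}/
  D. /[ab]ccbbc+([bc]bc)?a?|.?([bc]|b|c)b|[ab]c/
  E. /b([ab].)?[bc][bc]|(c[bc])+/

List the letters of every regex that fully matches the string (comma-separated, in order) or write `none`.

A

A → match
B → no match
C → no match
D → no match
E → no match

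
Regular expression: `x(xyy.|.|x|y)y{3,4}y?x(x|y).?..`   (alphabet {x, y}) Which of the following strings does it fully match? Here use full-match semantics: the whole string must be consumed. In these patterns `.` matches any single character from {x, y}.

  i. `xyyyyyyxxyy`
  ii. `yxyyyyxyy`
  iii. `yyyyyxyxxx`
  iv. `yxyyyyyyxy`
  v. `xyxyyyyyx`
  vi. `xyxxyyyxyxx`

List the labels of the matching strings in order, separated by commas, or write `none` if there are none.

i

i. `xyyyyyyxxyy` → match
ii. `yxyyyyxyy` → no match — must start with `x`
iii. `yyyyyxyxxx` → no match — must start with `x`
iv. `yxyyyyyyxy` → no match — must start with `x`
v. `xyxyyyyyx` → no match
vi. `xyxxyyyxyxx` → no match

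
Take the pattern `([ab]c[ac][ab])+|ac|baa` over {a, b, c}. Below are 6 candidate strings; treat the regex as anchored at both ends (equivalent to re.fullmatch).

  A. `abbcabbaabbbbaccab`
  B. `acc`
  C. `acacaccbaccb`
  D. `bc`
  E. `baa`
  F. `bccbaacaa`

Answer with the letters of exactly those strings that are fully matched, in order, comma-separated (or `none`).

E

A → no match
B → no match
C → no match
D → no match
E → match
F → no match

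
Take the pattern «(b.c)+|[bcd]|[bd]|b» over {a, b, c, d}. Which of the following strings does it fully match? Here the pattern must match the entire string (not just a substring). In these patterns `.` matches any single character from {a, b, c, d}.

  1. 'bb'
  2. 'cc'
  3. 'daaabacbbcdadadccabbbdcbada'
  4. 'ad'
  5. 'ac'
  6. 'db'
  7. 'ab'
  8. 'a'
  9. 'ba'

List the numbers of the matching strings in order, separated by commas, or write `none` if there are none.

none

1. 'bb' → no match
2. 'cc' → no match
3 → no match
4. 'ad' → no match
5. 'ac' → no match
6. 'db' → no match
7. 'ab' → no match
8. 'a' → no match
9. 'ba' → no match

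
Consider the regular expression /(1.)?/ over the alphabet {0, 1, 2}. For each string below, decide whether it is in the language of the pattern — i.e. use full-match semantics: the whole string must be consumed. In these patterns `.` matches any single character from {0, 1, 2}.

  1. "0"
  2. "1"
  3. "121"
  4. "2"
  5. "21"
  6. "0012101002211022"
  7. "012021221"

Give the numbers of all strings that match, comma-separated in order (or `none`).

1 → no match
2 → no match
3 → no match
4 → no match
5 → no match
6 → no match
7 → no match

none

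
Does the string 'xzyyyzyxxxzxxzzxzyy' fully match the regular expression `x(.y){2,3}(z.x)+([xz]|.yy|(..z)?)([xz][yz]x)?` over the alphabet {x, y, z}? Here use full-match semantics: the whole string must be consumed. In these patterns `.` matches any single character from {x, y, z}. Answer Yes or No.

No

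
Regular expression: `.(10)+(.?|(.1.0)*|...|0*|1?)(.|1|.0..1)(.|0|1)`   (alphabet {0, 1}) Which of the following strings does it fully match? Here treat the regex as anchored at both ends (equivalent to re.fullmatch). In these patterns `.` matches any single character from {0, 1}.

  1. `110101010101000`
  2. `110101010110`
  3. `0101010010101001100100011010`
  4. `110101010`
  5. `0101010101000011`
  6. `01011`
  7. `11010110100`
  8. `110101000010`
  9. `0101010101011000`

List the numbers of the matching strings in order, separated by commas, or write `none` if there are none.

1, 2, 4, 5, 6, 8, 9

1 → match
2. `110101010110` → match
3 → no match
4. `110101010` → match
5 → match
6. `01011` → match
7. `11010110100` → no match
8. `110101000010` → match
9 → match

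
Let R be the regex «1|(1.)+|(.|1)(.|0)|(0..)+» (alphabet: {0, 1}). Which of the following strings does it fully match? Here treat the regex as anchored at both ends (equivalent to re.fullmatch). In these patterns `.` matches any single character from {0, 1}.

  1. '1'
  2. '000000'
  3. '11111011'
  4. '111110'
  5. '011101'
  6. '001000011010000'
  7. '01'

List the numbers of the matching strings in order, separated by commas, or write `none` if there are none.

1. '1' → match
2. '000000' → match
3. '11111011' → match
4. '111110' → match
5. '011101' → no match
6 → match
7. '01' → match

1, 2, 3, 4, 6, 7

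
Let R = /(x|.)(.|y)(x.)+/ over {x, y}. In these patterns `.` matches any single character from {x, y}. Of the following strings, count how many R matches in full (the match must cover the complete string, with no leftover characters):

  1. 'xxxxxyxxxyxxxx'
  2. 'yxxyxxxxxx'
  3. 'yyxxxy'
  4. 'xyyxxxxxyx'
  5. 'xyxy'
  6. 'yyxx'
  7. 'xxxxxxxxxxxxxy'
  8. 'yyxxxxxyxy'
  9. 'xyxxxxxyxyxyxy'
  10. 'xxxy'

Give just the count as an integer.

9

1 → match
2. 'yxxyxxxxxx' → match
3. 'yyxxxy' → match
4. 'xyyxxxxxyx' → no match
5. 'xyxy' → match
6. 'yyxx' → match
7 → match
8. 'yyxxxxxyxy' → match
9 → match
10. 'xxxy' → match
Total matched: 9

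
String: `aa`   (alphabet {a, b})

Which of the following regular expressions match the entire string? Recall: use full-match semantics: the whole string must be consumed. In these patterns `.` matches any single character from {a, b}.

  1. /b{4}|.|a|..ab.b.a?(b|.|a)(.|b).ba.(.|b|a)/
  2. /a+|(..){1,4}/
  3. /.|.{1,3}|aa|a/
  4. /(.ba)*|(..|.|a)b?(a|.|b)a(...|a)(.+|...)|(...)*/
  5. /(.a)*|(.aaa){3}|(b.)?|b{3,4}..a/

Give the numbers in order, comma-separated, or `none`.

1 → no match
2 → match
3 → match
4 → no match
5 → match

2, 3, 5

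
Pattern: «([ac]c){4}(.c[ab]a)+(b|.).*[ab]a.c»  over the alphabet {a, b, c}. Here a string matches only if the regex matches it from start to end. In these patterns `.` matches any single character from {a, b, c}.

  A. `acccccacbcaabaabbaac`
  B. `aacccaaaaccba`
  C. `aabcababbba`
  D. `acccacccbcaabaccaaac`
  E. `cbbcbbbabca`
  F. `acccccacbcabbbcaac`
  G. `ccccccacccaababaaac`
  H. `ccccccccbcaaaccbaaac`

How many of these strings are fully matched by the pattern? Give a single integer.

4

A → match
B → no match — must end with `c`
C → no match — must end with `c`
D → match
E → no match — must end with `c`
F → no match
G → match
H → match
Total matched: 4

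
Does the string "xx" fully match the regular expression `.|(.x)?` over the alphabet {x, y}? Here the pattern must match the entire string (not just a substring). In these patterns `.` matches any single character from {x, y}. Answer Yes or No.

Yes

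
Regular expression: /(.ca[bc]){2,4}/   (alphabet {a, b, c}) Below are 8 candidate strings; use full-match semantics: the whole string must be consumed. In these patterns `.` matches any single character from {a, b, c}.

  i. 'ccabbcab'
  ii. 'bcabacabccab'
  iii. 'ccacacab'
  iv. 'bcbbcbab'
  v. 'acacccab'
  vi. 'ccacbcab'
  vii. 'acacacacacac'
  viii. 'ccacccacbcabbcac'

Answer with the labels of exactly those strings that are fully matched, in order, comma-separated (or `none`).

i, ii, iii, v, vi, vii, viii

i → match
ii → match
iii → match
iv → no match
v → match
vi → match
vii → match
viii → match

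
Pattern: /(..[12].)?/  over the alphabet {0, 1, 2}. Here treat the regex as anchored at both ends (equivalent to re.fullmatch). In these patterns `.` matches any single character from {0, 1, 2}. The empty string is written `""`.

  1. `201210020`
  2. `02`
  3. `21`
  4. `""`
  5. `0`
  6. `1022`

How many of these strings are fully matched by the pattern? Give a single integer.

1 → no match
2 → no match
3 → no match
4 → match
5 → no match
6 → match
Total matched: 2

2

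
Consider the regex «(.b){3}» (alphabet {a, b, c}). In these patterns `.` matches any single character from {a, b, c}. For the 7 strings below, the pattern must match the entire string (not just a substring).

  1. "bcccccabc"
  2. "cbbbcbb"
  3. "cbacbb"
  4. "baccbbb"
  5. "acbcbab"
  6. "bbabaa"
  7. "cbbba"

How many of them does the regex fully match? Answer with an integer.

0

1 → no match — must end with "b"
2 → no match
3 → no match
4 → no match
5 → no match
6 → no match — must end with "b"
7 → no match — must end with "b"
Total matched: 0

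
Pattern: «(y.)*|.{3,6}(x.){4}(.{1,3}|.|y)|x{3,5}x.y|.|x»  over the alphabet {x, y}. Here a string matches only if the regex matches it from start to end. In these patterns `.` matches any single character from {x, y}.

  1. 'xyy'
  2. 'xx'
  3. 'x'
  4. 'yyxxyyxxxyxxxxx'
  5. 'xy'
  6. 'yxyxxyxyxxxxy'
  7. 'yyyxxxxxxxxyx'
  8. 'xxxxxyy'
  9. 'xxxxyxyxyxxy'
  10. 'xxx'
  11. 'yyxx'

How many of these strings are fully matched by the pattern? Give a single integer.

1 → no match
2 → no match
3 → match
4 → match
5 → no match
6 → match
7 → match
8 → match
9 → match
10 → no match
11 → no match
Total matched: 6

6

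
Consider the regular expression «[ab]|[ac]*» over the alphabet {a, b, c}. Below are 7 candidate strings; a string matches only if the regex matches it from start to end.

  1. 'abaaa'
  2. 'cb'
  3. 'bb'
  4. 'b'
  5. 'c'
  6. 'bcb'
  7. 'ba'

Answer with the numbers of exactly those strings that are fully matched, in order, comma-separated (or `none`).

1. 'abaaa' → no match
2. 'cb' → no match
3. 'bb' → no match
4. 'b' → match
5. 'c' → match
6. 'bcb' → no match
7. 'ba' → no match

4, 5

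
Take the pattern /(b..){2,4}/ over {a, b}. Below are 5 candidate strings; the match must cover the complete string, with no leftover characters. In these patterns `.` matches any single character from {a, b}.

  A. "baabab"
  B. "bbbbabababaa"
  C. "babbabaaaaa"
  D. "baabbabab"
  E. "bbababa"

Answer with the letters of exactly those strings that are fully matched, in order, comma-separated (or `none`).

A. "baabab" → match
B. "bbbbabababaa" → no match
C. "babbabaaaaa" → no match
D. "baabbabab" → match
E. "bbababa" → no match

A, D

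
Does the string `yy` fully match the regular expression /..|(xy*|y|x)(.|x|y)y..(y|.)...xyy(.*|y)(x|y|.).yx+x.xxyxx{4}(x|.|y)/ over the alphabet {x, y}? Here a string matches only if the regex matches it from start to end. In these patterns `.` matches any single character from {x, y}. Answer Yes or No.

Yes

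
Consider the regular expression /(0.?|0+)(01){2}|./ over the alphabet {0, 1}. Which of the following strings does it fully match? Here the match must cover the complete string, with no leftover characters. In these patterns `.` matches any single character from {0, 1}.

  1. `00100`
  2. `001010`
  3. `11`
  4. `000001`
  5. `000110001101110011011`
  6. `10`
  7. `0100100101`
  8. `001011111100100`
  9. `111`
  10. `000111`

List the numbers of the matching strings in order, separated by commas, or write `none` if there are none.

none

1. `00100` → no match
2. `001010` → no match
3. `11` → no match
4. `000001` → no match
5 → no match
6. `10` → no match
7. `0100100101` → no match
8 → no match
9. `111` → no match
10. `000111` → no match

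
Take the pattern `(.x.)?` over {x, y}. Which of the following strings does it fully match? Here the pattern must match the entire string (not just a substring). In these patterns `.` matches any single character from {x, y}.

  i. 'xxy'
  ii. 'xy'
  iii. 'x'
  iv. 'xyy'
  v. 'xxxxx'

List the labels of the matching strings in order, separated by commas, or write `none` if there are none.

i

i → match
ii → no match
iii → no match
iv → no match
v → no match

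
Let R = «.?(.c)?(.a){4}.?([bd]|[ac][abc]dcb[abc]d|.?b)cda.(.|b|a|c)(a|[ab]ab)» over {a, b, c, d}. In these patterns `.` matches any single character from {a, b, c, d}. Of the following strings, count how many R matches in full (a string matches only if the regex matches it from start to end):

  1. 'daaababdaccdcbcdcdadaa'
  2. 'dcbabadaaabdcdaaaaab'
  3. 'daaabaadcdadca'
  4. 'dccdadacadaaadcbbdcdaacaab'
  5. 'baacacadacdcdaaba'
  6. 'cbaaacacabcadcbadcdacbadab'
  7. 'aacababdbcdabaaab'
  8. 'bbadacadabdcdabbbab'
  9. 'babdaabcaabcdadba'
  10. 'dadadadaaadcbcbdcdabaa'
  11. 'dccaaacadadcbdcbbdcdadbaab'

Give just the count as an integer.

1 → no match
2 → match
3 → no match
4 → match
5 → match
6 → no match
7 → no match
8 → match
9 → no match
10 → no match
11 → match
Total matched: 5

5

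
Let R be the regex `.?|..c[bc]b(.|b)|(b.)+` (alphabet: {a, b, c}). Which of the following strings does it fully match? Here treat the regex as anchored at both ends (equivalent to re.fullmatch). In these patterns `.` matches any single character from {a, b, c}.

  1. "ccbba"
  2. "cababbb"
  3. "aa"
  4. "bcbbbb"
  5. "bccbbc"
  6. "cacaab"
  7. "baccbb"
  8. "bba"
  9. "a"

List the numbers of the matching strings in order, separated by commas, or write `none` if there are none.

1 → no match
2 → no match
3 → no match
4 → match
5 → match
6 → no match
7 → match
8 → no match
9 → match

4, 5, 7, 9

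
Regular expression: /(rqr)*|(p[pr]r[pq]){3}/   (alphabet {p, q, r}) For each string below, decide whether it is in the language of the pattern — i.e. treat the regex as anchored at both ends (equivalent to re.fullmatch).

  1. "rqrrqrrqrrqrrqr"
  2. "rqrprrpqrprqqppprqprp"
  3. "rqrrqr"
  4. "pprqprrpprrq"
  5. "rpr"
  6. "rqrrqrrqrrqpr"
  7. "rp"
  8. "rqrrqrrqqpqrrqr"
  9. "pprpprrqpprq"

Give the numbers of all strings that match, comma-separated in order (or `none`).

1, 3, 4, 9

1 → match
2 → no match
3 → match
4 → match
5 → no match
6 → no match
7 → no match
8 → no match
9 → match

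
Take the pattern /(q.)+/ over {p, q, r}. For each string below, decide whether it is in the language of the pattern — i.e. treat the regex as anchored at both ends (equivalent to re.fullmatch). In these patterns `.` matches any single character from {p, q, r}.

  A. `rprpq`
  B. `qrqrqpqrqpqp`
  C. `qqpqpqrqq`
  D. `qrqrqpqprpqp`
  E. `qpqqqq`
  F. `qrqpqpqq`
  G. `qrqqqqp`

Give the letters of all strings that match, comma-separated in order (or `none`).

A → no match — must start with `q`
B → match
C → no match
D → no match
E → match
F → match
G → no match

B, E, F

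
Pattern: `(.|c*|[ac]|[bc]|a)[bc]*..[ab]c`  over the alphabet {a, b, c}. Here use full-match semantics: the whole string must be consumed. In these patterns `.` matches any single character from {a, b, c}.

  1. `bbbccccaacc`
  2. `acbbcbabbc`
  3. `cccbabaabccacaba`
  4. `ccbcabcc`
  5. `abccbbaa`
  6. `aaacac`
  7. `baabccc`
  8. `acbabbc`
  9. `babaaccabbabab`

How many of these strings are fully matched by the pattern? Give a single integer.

1 → no match
2 → match
3 → no match — must end with `c`
4 → no match
5 → no match — must end with `c`
6 → no match
7 → no match
8 → match
9 → no match — must end with `c`
Total matched: 2

2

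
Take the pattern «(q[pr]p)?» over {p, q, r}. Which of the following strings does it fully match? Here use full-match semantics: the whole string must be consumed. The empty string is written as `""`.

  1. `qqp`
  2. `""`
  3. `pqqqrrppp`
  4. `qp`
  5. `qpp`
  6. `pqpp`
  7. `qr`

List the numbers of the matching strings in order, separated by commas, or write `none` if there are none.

2, 5

1. `qqp` → no match
2. `""` → match
3. `pqqqrrppp` → no match
4. `qp` → no match
5. `qpp` → match
6. `pqpp` → no match
7. `qr` → no match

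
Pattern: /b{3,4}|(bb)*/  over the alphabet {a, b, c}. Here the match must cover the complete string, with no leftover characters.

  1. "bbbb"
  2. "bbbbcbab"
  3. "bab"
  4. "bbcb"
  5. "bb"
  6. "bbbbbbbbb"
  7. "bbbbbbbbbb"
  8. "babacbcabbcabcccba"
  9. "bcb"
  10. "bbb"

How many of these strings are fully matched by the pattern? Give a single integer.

4

1 → match
2 → no match
3 → no match
4 → no match
5 → match
6 → no match
7 → match
8 → no match
9 → no match
10 → match
Total matched: 4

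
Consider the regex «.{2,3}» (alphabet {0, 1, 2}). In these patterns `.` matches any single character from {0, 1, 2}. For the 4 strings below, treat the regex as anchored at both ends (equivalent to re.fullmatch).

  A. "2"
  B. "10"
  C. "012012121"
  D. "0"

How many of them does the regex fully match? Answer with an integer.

A → no match
B → match
C → no match
D → no match
Total matched: 1

1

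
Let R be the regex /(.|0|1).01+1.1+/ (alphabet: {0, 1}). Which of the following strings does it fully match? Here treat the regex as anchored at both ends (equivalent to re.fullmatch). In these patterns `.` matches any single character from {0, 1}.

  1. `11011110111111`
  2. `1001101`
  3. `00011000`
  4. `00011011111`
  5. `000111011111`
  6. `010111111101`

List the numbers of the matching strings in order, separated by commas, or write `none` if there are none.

1 → match
2 → match
3 → no match — must end with `1`
4 → match
5 → match
6 → match

1, 2, 4, 5, 6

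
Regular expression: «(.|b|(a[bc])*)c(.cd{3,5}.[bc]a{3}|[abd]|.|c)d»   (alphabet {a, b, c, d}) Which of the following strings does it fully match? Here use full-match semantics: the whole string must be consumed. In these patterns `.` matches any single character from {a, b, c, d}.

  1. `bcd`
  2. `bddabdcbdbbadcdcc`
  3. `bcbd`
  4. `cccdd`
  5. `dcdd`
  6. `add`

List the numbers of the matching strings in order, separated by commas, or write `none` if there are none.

3, 5

1 → no match
2 → no match — must end with `d`
3 → match
4 → no match
5 → match
6 → no match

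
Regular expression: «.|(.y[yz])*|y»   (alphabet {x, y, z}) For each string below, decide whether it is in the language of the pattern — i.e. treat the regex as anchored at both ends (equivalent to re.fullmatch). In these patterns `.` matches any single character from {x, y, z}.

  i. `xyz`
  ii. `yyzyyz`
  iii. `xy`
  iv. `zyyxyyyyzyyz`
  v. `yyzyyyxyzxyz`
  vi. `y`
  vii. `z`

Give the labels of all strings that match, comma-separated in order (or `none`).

i. `xyz` → match
ii. `yyzyyz` → match
iii. `xy` → no match
iv. `zyyxyyyyzyyz` → match
v. `yyzyyyxyzxyz` → match
vi. `y` → match
vii. `z` → match

i, ii, iv, v, vi, vii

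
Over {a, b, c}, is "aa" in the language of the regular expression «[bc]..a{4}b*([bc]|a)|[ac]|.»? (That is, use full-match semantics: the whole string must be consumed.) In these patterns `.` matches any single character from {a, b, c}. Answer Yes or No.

No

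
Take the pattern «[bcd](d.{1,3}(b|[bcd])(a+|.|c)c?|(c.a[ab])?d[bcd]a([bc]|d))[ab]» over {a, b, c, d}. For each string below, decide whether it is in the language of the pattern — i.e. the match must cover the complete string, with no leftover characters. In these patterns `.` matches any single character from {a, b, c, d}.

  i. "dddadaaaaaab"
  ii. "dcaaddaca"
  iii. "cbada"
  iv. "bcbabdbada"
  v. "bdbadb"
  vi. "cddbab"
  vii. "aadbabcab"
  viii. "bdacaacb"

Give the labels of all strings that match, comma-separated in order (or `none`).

i, iv, v, vi, viii

i → match
ii → no match
iii → no match
iv → match
v → match
vi → match
vii → no match
viii → match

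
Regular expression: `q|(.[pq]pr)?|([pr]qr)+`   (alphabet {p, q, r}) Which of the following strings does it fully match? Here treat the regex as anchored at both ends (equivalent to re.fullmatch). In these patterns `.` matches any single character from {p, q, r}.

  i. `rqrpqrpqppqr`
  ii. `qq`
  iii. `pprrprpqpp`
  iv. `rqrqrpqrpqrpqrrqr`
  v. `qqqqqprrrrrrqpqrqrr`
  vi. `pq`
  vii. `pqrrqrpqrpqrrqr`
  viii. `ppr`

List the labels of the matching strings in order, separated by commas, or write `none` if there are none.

i. `rqrpqrpqppqr` → no match
ii. `qq` → no match
iii. `pprrprpqpp` → no match
iv → no match
v → no match
vi. `pq` → no match
vii → match
viii. `ppr` → no match

vii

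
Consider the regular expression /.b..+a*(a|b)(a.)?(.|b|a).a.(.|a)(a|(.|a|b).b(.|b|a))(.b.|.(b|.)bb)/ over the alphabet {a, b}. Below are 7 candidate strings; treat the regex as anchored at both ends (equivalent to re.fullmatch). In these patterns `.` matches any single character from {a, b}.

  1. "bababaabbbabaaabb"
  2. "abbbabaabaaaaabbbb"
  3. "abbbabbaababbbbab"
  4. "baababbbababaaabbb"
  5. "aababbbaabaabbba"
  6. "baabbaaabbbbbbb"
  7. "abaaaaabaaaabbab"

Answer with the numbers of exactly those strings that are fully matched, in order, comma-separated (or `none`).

2

1 → no match
2 → match
3 → no match
4 → no match
5 → no match
6 → no match
7 → no match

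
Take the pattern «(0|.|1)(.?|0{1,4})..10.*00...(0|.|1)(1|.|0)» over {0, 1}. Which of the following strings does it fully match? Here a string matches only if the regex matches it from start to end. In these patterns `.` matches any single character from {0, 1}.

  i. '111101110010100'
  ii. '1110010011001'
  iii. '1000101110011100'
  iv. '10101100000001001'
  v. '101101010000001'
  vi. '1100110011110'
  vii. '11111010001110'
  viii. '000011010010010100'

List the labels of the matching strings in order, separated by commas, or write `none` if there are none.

i → match
ii → no match
iii → match
iv → no match
v → match
vi → no match
vii → match
viii → match

i, iii, v, vii, viii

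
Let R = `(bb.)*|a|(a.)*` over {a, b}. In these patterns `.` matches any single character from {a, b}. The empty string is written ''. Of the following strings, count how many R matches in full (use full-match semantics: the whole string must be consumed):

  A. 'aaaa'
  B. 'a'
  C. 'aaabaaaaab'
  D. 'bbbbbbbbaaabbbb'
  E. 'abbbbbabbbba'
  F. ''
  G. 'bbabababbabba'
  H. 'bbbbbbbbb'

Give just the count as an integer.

A → match
B → match
C → match
D → no match
E → no match
F → match
G → no match
H → match
Total matched: 5

5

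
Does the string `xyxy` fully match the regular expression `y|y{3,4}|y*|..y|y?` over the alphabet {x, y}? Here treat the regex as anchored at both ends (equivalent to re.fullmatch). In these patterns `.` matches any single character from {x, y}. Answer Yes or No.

No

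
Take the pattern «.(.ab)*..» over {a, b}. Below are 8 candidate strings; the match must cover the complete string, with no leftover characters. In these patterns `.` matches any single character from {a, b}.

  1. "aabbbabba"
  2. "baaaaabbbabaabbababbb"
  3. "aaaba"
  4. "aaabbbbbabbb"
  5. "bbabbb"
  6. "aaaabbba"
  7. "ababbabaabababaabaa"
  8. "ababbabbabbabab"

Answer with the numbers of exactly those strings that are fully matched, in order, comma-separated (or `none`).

5, 8

1 → no match
2 → no match
3 → no match
4 → no match
5 → match
6 → no match
7 → no match
8 → match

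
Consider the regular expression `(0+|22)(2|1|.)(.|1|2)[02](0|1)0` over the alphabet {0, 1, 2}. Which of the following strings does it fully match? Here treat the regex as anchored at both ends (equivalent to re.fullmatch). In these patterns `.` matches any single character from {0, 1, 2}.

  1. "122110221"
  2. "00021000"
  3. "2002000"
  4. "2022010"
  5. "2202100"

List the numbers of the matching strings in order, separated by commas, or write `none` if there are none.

2

1 → no match — must end with "0"
2 → match
3 → no match
4 → no match
5 → no match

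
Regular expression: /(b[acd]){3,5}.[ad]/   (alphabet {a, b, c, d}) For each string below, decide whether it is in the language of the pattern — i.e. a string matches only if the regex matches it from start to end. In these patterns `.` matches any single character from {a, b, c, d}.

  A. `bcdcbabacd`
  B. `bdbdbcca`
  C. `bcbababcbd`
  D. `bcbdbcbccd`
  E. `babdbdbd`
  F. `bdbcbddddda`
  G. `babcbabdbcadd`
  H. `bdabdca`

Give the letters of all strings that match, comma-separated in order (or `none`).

B, C, D, E

A → no match
B → match
C → match
D → match
E → match
F → no match
G → no match
H → no match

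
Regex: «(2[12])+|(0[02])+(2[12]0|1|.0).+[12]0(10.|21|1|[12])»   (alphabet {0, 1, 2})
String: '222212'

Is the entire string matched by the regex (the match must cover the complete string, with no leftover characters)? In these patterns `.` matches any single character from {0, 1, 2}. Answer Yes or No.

No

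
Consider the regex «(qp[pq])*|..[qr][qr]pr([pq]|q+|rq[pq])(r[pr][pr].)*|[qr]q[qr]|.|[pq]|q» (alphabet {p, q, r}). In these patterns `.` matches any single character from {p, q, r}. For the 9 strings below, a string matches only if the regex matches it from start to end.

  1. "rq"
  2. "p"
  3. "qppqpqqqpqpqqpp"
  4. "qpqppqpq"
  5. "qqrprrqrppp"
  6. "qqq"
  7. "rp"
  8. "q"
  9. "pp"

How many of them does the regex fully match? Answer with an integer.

3

1 → no match
2 → match
3 → no match
4 → no match
5 → no match
6 → match
7 → no match
8 → match
9 → no match
Total matched: 3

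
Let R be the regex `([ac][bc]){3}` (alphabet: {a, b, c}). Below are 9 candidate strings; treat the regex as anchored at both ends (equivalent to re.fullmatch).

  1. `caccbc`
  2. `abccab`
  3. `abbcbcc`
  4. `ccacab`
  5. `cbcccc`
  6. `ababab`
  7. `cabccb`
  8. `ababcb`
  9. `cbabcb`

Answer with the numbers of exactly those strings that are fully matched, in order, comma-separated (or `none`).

2, 4, 5, 6, 8, 9

1. `caccbc` → no match
2. `abccab` → match
3. `abbcbcc` → no match
4. `ccacab` → match
5. `cbcccc` → match
6. `ababab` → match
7. `cabccb` → no match
8. `ababcb` → match
9. `cbabcb` → match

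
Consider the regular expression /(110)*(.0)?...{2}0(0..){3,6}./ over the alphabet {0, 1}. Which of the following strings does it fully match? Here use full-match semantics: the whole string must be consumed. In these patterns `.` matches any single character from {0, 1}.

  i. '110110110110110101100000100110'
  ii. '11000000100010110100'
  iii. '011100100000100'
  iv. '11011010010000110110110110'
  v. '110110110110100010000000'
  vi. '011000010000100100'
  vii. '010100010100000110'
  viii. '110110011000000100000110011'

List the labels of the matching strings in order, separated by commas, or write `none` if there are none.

i, ii, iii, iv, v, vi, vii, viii

i → match
ii → match
iii → match
iv → match
v → match
vi → match
vii → match
viii → match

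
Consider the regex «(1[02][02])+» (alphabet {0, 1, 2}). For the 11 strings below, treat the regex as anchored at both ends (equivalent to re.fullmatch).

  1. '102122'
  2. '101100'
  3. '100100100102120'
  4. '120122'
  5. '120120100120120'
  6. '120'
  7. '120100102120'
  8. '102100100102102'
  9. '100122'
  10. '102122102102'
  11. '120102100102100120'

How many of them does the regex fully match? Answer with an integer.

1. '102122' → match
2. '101100' → no match
3 → match
4. '120122' → match
5 → match
6. '120' → match
7. '120100102120' → match
8 → match
9. '100122' → match
10. '102122102102' → match
11 → match
Total matched: 10

10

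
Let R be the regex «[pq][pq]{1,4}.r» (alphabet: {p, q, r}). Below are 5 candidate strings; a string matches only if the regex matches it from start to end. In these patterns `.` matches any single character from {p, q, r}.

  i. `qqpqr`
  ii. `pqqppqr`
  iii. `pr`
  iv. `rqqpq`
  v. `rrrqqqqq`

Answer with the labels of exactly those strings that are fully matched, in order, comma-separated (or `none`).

i, ii

i → match
ii → match
iii → no match
iv → no match — must end with `r`
v → no match — must end with `r`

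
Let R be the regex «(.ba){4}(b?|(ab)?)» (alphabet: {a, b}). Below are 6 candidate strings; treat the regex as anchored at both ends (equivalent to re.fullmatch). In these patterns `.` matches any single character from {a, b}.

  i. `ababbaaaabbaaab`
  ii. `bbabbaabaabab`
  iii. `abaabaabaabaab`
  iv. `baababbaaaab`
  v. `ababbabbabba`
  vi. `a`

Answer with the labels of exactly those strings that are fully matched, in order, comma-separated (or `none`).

i → no match
ii → match
iii → match
iv. `baababbaaaab` → no match
v. `ababbabbabba` → match
vi. `a` → no match

ii, iii, v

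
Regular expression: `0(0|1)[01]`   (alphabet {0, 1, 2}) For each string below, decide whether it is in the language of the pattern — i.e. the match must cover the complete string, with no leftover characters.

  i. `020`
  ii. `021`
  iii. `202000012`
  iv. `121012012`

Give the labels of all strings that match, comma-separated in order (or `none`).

i. `020` → no match
ii. `021` → no match
iii. `202000012` → no match — must start with `0`
iv. `121012012` → no match — must start with `0`

none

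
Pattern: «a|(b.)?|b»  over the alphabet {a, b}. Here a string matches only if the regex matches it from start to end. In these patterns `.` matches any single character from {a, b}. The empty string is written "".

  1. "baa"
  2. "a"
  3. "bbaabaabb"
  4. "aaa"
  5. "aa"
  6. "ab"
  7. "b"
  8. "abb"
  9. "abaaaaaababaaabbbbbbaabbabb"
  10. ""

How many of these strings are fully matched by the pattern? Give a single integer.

1 → no match
2 → match
3 → no match
4 → no match
5 → no match
6 → no match
7 → match
8 → no match
9 → no match
10 → match
Total matched: 3

3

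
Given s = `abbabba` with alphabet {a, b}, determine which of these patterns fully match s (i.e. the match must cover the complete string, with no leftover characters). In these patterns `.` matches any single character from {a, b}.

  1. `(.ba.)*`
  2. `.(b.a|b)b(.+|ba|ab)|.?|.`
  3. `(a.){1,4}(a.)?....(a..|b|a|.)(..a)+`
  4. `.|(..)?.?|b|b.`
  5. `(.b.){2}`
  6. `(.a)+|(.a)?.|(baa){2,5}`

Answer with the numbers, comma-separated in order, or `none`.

1 → no match
2 → match
3 → no match
4 → no match
5 → no match
6 → no match

2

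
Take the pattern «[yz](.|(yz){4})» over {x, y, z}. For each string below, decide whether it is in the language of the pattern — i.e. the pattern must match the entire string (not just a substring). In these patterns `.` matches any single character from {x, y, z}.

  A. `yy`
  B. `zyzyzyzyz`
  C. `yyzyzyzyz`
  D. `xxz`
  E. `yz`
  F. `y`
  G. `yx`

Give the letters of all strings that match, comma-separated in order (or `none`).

A → match
B → match
C → match
D → no match
E → match
F → no match
G → match

A, B, C, E, G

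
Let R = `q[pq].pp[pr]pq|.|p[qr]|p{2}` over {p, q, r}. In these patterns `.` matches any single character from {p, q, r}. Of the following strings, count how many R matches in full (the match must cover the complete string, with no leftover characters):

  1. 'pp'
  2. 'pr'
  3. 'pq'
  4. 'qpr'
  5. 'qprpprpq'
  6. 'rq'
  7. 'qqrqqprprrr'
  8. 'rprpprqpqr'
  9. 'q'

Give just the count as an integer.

1 → match
2 → match
3 → match
4 → no match
5 → match
6 → no match
7 → no match
8 → no match
9 → match
Total matched: 5

5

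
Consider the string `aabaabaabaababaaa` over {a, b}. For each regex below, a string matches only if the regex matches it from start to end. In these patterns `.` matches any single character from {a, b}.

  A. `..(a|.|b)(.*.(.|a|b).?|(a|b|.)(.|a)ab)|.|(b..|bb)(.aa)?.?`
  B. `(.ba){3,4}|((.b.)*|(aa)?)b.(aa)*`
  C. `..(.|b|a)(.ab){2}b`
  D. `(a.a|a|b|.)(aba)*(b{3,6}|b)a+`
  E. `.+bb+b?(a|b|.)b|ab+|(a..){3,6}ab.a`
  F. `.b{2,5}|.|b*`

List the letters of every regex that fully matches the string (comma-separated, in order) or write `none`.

A → match
B → no match
C → no match — must end with `abb`
D → match
E → no match
F → no match

A, D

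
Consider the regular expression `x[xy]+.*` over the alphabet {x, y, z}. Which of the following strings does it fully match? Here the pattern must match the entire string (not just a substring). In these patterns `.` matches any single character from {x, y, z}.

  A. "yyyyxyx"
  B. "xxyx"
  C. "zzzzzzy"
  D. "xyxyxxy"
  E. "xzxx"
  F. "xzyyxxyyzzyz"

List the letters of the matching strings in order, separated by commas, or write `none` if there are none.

B, D

A. "yyyyxyx" → no match — must start with "x"
B. "xxyx" → match
C. "zzzzzzy" → no match — must start with "x"
D. "xyxyxxy" → match
E. "xzxx" → no match
F. "xzyyxxyyzzyz" → no match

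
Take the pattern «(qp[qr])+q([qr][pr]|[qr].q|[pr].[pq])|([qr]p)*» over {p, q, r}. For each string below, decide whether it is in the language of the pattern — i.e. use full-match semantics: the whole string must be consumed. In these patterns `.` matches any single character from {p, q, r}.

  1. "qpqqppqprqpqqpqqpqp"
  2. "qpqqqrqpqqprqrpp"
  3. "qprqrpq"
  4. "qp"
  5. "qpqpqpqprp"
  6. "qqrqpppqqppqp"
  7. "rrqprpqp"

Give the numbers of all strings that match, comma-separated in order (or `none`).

1 → no match
2 → no match
3. "qprqrpq" → match
4. "qp" → match
5. "qpqpqpqprp" → match
6 → no match
7. "rrqprpqp" → no match

3, 4, 5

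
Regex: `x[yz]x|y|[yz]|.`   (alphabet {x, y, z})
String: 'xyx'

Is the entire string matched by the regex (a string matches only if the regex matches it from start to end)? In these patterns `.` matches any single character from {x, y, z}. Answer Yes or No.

Yes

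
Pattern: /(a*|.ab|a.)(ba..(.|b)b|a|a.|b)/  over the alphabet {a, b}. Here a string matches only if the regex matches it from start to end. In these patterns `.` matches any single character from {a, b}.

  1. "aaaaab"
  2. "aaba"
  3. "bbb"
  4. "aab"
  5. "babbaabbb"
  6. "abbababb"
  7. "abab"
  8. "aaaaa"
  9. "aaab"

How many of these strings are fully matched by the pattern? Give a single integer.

8

1 → match
2 → match
3 → no match
4 → match
5 → match
6 → match
7 → match
8 → match
9 → match
Total matched: 8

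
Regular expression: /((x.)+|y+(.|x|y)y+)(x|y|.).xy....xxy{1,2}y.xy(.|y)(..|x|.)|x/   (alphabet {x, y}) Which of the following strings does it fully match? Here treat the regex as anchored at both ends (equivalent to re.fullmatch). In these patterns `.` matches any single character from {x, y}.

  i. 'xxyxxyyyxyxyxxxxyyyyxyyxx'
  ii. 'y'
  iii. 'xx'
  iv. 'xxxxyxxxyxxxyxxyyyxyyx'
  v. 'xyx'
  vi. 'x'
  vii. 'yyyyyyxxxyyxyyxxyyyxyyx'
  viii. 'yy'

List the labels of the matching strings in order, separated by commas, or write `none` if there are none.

vi, vii

i → no match
ii → no match
iii → no match
iv → no match
v → no match
vi → match
vii → match
viii → no match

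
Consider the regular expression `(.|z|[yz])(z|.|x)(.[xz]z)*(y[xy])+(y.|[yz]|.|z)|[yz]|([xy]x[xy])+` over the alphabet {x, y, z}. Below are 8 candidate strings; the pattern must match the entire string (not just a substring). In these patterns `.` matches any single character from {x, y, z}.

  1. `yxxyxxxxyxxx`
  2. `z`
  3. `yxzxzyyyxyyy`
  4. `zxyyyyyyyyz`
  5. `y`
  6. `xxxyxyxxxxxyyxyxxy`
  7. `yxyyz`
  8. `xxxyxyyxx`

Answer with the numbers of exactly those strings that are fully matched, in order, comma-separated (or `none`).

1, 2, 3, 4, 5, 6, 7, 8

1 → match
2 → match
3 → match
4 → match
5 → match
6 → match
7 → match
8 → match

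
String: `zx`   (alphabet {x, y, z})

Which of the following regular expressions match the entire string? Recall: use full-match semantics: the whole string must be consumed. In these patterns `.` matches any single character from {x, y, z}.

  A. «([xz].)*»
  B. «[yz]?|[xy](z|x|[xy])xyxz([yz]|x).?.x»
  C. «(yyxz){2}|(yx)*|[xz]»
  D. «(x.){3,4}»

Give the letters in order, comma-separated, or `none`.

A

A → match
B → no match
C → no match
D → no match — must start with `x`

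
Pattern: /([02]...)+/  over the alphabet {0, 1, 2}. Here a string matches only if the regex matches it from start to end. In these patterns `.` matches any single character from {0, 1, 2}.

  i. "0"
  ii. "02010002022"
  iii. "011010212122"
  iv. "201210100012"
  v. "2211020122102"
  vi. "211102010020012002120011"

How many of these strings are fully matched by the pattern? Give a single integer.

i. "0" → no match
ii. "02010002022" → no match
iii. "011010212122" → no match
iv. "201210100012" → no match
v → no match
vi → match
Total matched: 1

1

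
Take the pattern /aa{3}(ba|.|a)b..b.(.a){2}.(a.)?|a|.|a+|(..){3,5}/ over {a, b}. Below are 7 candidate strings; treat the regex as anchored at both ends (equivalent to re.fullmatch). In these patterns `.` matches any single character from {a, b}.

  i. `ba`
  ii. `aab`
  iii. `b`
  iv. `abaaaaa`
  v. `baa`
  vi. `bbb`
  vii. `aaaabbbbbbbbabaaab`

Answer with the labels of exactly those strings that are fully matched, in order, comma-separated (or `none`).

i → no match
ii → no match
iii → match
iv → no match
v → no match
vi → no match
vii → no match

iii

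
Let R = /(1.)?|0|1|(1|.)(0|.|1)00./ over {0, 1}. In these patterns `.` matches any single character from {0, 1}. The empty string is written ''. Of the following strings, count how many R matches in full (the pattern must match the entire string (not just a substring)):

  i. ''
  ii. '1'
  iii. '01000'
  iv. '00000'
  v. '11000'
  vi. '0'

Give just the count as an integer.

i → match
ii → match
iii → match
iv → match
v → match
vi → match
Total matched: 6

6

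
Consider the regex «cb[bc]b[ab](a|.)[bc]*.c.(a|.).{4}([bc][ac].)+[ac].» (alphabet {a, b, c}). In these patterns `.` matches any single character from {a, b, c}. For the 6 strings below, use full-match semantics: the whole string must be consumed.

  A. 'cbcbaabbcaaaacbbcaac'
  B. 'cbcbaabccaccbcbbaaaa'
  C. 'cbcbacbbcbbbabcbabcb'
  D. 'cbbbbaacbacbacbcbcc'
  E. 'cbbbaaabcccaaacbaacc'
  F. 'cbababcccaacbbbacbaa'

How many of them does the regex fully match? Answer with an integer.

4

A → match
B → match
C → match
D → match
E → no match
F → no match
Total matched: 4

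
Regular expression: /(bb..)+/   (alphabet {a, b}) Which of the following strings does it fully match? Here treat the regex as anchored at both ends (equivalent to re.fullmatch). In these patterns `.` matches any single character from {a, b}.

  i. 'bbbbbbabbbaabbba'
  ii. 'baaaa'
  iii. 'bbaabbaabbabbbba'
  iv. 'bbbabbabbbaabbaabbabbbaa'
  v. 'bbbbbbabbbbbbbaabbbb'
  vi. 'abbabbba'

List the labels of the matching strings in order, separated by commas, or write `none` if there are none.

i, iii, iv, v

i → match
ii → no match — must start with 'bb'
iii → match
iv → match
v → match
vi → no match — must start with 'bb'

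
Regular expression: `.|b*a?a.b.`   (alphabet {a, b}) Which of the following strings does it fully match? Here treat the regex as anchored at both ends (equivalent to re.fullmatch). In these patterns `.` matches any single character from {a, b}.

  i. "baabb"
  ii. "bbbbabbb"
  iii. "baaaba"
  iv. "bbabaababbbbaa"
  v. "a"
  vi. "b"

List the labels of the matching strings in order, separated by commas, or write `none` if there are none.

i → match
ii → match
iii → match
iv → no match
v → match
vi → match

i, ii, iii, v, vi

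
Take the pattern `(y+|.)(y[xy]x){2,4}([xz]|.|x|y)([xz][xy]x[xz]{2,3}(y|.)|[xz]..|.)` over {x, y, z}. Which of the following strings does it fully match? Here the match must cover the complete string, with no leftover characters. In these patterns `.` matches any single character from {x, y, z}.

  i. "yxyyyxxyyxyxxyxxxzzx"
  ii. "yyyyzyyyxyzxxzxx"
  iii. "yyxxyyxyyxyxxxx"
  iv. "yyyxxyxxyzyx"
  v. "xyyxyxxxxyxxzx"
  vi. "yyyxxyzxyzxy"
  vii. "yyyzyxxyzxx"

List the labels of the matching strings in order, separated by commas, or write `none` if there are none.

i → no match
ii → no match
iii → match
iv → match
v → match
vi → no match
vii → no match

iii, iv, v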